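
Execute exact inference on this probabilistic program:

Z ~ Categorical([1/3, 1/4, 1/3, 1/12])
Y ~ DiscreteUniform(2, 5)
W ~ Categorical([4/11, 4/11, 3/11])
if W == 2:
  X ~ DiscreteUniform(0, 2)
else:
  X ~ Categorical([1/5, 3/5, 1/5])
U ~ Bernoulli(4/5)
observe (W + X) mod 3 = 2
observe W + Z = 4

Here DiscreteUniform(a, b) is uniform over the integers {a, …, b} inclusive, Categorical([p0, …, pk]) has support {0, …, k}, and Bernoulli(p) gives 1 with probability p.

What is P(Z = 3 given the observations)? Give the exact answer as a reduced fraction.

P(Z = 3 | obs) = 3/8

Enumerate traces; 16 have nonzero weight after conditioning:
  (Z=2, Y=2, W=2, X=0, U=0) weight 1/660
  (Z=2, Y=2, W=2, X=0, U=1) weight 1/165
  (Z=2, Y=3, W=2, X=0, U=0) weight 1/660
  (Z=2, Y=3, W=2, X=0, U=1) weight 1/165
  (Z=2, Y=4, W=2, X=0, U=0) weight 1/660
  (Z=2, Y=4, W=2, X=0, U=1) weight 1/165
  (Z=2, Y=5, W=2, X=0, U=0) weight 1/660
  (Z=2, Y=5, W=2, X=0, U=1) weight 1/165
  (Z=3, Y=2, W=1, X=1, U=0) weight 1/1100
  … 7 more
Group by Z:
  weight(Z=2) = 1/33
  weight(Z=3) = 1/55
Total weight = 1/33 + 1/55 = 8/165
P(Z=2 | obs) = 1/33 / 8/165 = 5/8
P(Z=3 | obs) = 1/55 / 8/165 = 3/8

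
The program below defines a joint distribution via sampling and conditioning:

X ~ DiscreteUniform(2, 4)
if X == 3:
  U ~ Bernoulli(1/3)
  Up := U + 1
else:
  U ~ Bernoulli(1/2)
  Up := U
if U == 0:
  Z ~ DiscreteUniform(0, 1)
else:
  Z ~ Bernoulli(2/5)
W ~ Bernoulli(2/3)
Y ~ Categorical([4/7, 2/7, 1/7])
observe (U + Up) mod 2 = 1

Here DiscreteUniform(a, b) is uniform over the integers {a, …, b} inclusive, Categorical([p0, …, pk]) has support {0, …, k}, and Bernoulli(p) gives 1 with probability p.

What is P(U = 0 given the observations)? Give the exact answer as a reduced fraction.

Enumerate traces; 24 have nonzero weight after conditioning:
  (X=3, U=0, Z=0, W=0, Y=0) weight 4/189
  (X=3, U=0, Z=0, W=0, Y=1) weight 2/189
  (X=3, U=0, Z=0, W=0, Y=2) weight 1/189
  (X=3, U=0, Z=0, W=1, Y=0) weight 8/189
  (X=3, U=0, Z=0, W=1, Y=1) weight 4/189
  (X=3, U=0, Z=0, W=1, Y=2) weight 2/189
  (X=3, U=0, Z=1, W=0, Y=0) weight 4/189
  (X=3, U=0, Z=1, W=0, Y=1) weight 2/189
  (X=3, U=1, Z=0, W=0, Y=0) weight 4/315
  … 15 more
Group by U:
  weight(U=0) = 2/9
  weight(U=1) = 1/9
Total weight = 2/9 + 1/9 = 1/3
P(U=0 | obs) = 2/9 / 1/3 = 2/3
P(U=1 | obs) = 1/9 / 1/3 = 1/3

P(U = 0 | obs) = 2/3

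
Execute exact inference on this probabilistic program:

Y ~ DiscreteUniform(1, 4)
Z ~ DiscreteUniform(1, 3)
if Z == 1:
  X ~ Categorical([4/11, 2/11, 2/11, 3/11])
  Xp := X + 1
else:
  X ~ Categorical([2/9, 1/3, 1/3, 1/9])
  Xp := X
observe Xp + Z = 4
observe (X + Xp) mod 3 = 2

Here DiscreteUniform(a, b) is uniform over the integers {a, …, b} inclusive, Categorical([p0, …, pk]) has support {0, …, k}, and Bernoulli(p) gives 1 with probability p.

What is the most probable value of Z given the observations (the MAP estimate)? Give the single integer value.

Enumerate traces; 8 have nonzero weight after conditioning:
  (Y=1, Z=1, X=2) weight 1/66
  (Y=1, Z=3, X=1) weight 1/36
  (Y=2, Z=1, X=2) weight 1/66
  (Y=2, Z=3, X=1) weight 1/36
  (Y=3, Z=1, X=2) weight 1/66
  (Y=3, Z=3, X=1) weight 1/36
  (Y=4, Z=1, X=2) weight 1/66
  (Y=4, Z=3, X=1) weight 1/36
Group by Z:
  weight(Z=1) = 2/33
  weight(Z=3) = 1/9
Total weight = 2/33 + 1/9 = 17/99
P(Z=1 | obs) = 2/33 / 17/99 = 6/17
P(Z=3 | obs) = 1/9 / 17/99 = 11/17
argmax = 3

argmax_v P(Z = v | obs) = 3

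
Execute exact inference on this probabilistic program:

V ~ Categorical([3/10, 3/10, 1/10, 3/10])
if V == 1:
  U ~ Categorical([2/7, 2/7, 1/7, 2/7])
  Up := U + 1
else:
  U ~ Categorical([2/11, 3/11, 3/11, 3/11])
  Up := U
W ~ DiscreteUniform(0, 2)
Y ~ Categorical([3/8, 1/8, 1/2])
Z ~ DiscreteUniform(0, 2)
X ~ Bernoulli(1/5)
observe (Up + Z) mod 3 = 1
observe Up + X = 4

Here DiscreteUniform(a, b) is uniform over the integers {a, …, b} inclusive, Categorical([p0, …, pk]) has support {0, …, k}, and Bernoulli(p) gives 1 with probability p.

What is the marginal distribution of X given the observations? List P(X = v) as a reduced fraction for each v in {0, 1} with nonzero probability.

P(X=0) = 22/37, P(X=1) = 15/37

Enumerate traces; 45 have nonzero weight after conditioning:
  (V=0, U=3, W=0, Y=0, Z=1, X=1) weight 3/4400
  (V=0, U=3, W=0, Y=1, Z=1, X=1) weight 1/4400
  (V=0, U=3, W=0, Y=2, Z=1, X=1) weight 1/1100
  (V=0, U=3, W=1, Y=0, Z=1, X=1) weight 3/4400
  (V=0, U=3, W=1, Y=1, Z=1, X=1) weight 1/4400
  (V=0, U=3, W=1, Y=2, Z=1, X=1) weight 1/1100
  (V=0, U=3, W=2, Y=0, Z=1, X=1) weight 3/4400
  (V=0, U=3, W=2, Y=1, Z=1, X=1) weight 1/4400
  (V=1, U=3, W=0, Y=0, Z=0, X=0) weight 1/350
  … 36 more
Group by X:
  weight(X=0) = 4/175
  weight(X=1) = 6/385
Total weight = 4/175 + 6/385 = 74/1925
P(X=0 | obs) = 4/175 / 74/1925 = 22/37
P(X=1 | obs) = 6/385 / 74/1925 = 15/37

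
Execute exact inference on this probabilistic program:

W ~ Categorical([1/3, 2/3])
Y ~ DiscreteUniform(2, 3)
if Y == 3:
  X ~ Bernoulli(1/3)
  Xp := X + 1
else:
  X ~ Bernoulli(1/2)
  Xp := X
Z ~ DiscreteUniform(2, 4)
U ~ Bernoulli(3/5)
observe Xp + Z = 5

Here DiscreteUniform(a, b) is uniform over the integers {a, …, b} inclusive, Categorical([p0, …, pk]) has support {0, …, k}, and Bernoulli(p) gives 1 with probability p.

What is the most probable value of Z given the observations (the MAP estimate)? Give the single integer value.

argmax_v P(Z = v | obs) = 4

Enumerate traces; 12 have nonzero weight after conditioning:
  (W=0, Y=2, X=1, Z=4, U=0) weight 1/90
  (W=0, Y=2, X=1, Z=4, U=1) weight 1/60
  (W=0, Y=3, X=0, Z=4, U=0) weight 2/135
  (W=0, Y=3, X=0, Z=4, U=1) weight 1/45
  (W=0, Y=3, X=1, Z=3, U=0) weight 1/135
  (W=0, Y=3, X=1, Z=3, U=1) weight 1/90
  (W=1, Y=2, X=1, Z=4, U=0) weight 1/45
  (W=1, Y=2, X=1, Z=4, U=1) weight 1/30
  … 4 more
Group by Z:
  weight(Z=3) = 1/18
  weight(Z=4) = 7/36
Total weight = 1/18 + 7/36 = 1/4
P(Z=3 | obs) = 1/18 / 1/4 = 2/9
P(Z=4 | obs) = 7/36 / 1/4 = 7/9
argmax = 4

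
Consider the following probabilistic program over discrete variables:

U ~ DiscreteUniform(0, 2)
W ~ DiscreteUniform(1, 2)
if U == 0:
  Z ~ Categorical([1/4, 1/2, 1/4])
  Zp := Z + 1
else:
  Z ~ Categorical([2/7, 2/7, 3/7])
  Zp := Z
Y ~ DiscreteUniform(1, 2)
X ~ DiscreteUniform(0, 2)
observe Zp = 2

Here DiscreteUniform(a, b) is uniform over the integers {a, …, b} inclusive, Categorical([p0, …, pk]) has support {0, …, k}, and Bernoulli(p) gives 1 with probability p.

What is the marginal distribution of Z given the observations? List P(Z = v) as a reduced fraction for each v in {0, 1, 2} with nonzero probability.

Enumerate traces; 36 have nonzero weight after conditioning:
  (U=0, W=1, Z=1, Y=1, X=0) weight 1/72
  (U=0, W=1, Z=1, Y=1, X=1) weight 1/72
  (U=0, W=1, Z=1, Y=1, X=2) weight 1/72
  (U=0, W=1, Z=1, Y=2, X=0) weight 1/72
  (U=0, W=1, Z=1, Y=2, X=1) weight 1/72
  (U=0, W=1, Z=1, Y=2, X=2) weight 1/72
  (U=0, W=2, Z=1, Y=1, X=0) weight 1/72
  (U=0, W=2, Z=1, Y=1, X=1) weight 1/72
  (U=1, W=1, Z=2, Y=1, X=0) weight 1/84
  … 27 more
Group by Z:
  weight(Z=1) = 1/6
  weight(Z=2) = 2/7
Total weight = 1/6 + 2/7 = 19/42
P(Z=1 | obs) = 1/6 / 19/42 = 7/19
P(Z=2 | obs) = 2/7 / 19/42 = 12/19

P(Z=1) = 7/19, P(Z=2) = 12/19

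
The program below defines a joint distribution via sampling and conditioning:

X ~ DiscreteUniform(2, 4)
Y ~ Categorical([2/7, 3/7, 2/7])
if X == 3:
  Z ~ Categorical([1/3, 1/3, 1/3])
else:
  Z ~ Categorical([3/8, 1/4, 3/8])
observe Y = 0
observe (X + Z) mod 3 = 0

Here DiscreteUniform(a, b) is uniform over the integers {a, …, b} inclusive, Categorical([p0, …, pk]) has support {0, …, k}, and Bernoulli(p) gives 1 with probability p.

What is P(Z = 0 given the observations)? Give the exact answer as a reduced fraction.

P(Z = 0 | obs) = 8/23

Enumerate traces; 3 have nonzero weight after conditioning:
  (X=2, Y=0, Z=1) weight 1/42
  (X=3, Y=0, Z=0) weight 2/63
  (X=4, Y=0, Z=2) weight 1/28
Group by Z:
  weight(Z=0) = 2/63
  weight(Z=1) = 1/42
  weight(Z=2) = 1/28
Total weight = 2/63 + 1/42 + 1/28 = 23/252
P(Z=0 | obs) = 2/63 / 23/252 = 8/23
P(Z=1 | obs) = 1/42 / 23/252 = 6/23
P(Z=2 | obs) = 1/28 / 23/252 = 9/23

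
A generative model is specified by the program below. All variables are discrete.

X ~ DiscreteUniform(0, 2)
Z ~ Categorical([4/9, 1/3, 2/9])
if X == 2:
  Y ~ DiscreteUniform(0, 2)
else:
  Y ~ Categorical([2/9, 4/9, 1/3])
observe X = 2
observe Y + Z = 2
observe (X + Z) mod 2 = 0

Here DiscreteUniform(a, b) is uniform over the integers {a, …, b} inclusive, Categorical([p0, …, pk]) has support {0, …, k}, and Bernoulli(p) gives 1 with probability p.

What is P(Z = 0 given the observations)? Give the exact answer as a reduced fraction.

P(Z = 0 | obs) = 2/3

Enumerate traces; 2 have nonzero weight after conditioning:
  (X=2, Z=0, Y=2) weight 4/81
  (X=2, Z=2, Y=0) weight 2/81
Group by Z:
  weight(Z=0) = 4/81
  weight(Z=2) = 2/81
Total weight = 4/81 + 2/81 = 2/27
P(Z=0 | obs) = 4/81 / 2/27 = 2/3
P(Z=2 | obs) = 2/81 / 2/27 = 1/3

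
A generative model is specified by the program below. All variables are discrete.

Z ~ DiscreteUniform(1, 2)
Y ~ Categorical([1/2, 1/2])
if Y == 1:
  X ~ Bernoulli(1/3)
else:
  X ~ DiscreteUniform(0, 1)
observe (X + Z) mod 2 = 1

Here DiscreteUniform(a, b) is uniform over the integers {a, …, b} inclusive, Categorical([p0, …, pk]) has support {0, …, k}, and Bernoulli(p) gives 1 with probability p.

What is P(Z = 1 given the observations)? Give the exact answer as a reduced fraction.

P(Z = 1 | obs) = 7/12

Enumerate traces; 4 have nonzero weight after conditioning:
  (Z=1, Y=0, X=0) weight 1/8
  (Z=1, Y=1, X=0) weight 1/6
  (Z=2, Y=0, X=1) weight 1/8
  (Z=2, Y=1, X=1) weight 1/12
Group by Z:
  weight(Z=1) = 7/24
  weight(Z=2) = 5/24
Total weight = 7/24 + 5/24 = 1/2
P(Z=1 | obs) = 7/24 / 1/2 = 7/12
P(Z=2 | obs) = 5/24 / 1/2 = 5/12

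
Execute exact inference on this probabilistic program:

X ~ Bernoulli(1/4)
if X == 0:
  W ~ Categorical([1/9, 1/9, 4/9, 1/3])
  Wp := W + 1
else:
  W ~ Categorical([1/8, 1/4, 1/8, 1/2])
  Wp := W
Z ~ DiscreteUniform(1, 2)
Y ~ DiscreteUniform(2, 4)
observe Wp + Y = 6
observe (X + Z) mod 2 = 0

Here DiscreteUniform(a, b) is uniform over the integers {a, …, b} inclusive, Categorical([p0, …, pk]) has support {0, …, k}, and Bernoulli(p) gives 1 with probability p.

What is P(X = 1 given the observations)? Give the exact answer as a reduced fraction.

Enumerate traces; 5 have nonzero weight after conditioning:
  (X=0, W=1, Z=2, Y=4) weight 1/72
  (X=0, W=2, Z=2, Y=3) weight 1/18
  (X=0, W=3, Z=2, Y=2) weight 1/24
  (X=1, W=2, Z=1, Y=4) weight 1/192
  (X=1, W=3, Z=1, Y=3) weight 1/48
Group by X:
  weight(X=0) = 1/9
  weight(X=1) = 5/192
Total weight = 1/9 + 5/192 = 79/576
P(X=0 | obs) = 1/9 / 79/576 = 64/79
P(X=1 | obs) = 5/192 / 79/576 = 15/79

P(X = 1 | obs) = 15/79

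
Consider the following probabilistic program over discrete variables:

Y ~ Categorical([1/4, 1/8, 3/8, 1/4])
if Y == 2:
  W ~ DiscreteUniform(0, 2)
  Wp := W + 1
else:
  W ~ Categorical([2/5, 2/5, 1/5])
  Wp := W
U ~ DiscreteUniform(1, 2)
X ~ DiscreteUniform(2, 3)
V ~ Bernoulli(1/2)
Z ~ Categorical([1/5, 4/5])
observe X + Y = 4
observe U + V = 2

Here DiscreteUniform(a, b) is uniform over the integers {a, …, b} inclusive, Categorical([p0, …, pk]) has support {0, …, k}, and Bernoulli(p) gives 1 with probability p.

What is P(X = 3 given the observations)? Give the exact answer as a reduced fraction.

Enumerate traces; 24 have nonzero weight after conditioning:
  (Y=1, W=0, U=1, X=3, V=1, Z=0) weight 1/800
  (Y=1, W=0, U=1, X=3, V=1, Z=1) weight 1/200
  (Y=1, W=0, U=2, X=3, V=0, Z=0) weight 1/800
  (Y=1, W=0, U=2, X=3, V=0, Z=1) weight 1/200
  (Y=1, W=1, U=1, X=3, V=1, Z=0) weight 1/800
  (Y=1, W=1, U=1, X=3, V=1, Z=1) weight 1/200
  (Y=1, W=1, U=2, X=3, V=0, Z=0) weight 1/800
  (Y=1, W=1, U=2, X=3, V=0, Z=1) weight 1/200
  (Y=2, W=0, U=1, X=2, V=1, Z=0) weight 1/320
  … 15 more
Group by X:
  weight(X=2) = 3/32
  weight(X=3) = 1/32
Total weight = 3/32 + 1/32 = 1/8
P(X=2 | obs) = 3/32 / 1/8 = 3/4
P(X=3 | obs) = 1/32 / 1/8 = 1/4

P(X = 3 | obs) = 1/4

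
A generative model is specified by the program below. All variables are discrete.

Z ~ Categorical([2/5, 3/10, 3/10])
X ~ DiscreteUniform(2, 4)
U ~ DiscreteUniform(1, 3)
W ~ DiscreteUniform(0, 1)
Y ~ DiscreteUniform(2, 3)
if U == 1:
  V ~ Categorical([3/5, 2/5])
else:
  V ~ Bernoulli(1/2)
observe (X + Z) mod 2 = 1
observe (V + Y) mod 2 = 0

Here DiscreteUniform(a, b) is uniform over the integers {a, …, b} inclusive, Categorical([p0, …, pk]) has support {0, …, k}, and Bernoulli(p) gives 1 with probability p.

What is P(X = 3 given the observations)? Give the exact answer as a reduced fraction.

Enumerate traces; 48 have nonzero weight after conditioning:
  (Z=0, X=3, U=1, W=0, Y=2, V=0) weight 1/150
  (Z=0, X=3, U=1, W=0, Y=3, V=1) weight 1/225
  (Z=0, X=3, U=1, W=1, Y=2, V=0) weight 1/150
  (Z=0, X=3, U=1, W=1, Y=3, V=1) weight 1/225
  (Z=0, X=3, U=2, W=0, Y=2, V=0) weight 1/180
  (Z=0, X=3, U=2, W=0, Y=3, V=1) weight 1/180
  (Z=0, X=3, U=2, W=1, Y=2, V=0) weight 1/180
  (Z=0, X=3, U=2, W=1, Y=3, V=1) weight 1/180
  (Z=1, X=2, U=1, W=0, Y=2, V=0) weight 1/200
  (Z=1, X=4, U=1, W=0, Y=2, V=0) weight 1/200
  … 38 more
Group by X:
  weight(X=2) = 1/20
  weight(X=3) = 7/60
  weight(X=4) = 1/20
Total weight = 1/20 + 7/60 + 1/20 = 13/60
P(X=2 | obs) = 1/20 / 13/60 = 3/13
P(X=3 | obs) = 7/60 / 13/60 = 7/13
P(X=4 | obs) = 1/20 / 13/60 = 3/13

P(X = 3 | obs) = 7/13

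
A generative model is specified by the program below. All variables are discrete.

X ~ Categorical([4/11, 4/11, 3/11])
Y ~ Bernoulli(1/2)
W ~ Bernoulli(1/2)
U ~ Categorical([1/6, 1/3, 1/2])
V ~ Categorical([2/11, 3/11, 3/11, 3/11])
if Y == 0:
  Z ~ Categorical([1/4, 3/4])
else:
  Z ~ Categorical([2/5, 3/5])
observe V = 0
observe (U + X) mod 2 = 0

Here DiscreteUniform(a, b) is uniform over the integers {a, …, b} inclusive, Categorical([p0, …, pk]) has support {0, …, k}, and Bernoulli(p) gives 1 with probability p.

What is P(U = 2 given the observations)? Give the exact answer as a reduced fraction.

Enumerate traces; 40 have nonzero weight after conditioning:
  (X=0, Y=0, W=0, U=0, V=0, Z=0) weight 1/1452
  (X=0, Y=0, W=0, U=0, V=0, Z=1) weight 1/484
  (X=0, Y=0, W=0, U=2, V=0, Z=0) weight 1/484
  (X=0, Y=0, W=0, U=2, V=0, Z=1) weight 3/484
  (X=0, Y=0, W=1, U=0, V=0, Z=0) weight 1/1452
  (X=0, Y=0, W=1, U=0, V=0, Z=1) weight 1/484
  (X=0, Y=0, W=1, U=2, V=0, Z=0) weight 1/484
  (X=0, Y=0, W=1, U=2, V=0, Z=1) weight 3/484
  (X=1, Y=0, W=0, U=1, V=0, Z=0) weight 1/726
  … 31 more
Group by U:
  weight(U=0) = 7/363
  weight(U=1) = 8/363
  weight(U=2) = 7/121
Total weight = 7/363 + 8/363 + 7/121 = 12/121
P(U=0 | obs) = 7/363 / 12/121 = 7/36
P(U=1 | obs) = 8/363 / 12/121 = 2/9
P(U=2 | obs) = 7/121 / 12/121 = 7/12

P(U = 2 | obs) = 7/12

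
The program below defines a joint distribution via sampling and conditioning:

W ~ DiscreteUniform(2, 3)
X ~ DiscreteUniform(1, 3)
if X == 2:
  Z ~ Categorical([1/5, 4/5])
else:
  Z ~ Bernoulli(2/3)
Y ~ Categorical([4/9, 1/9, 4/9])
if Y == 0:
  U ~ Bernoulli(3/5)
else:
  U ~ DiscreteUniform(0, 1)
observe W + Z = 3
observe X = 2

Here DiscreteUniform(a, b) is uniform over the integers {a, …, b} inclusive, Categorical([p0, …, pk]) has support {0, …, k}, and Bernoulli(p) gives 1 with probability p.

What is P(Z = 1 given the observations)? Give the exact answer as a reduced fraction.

Enumerate traces; 12 have nonzero weight after conditioning:
  (W=2, X=2, Z=1, Y=0, U=0) weight 16/675
  (W=2, X=2, Z=1, Y=0, U=1) weight 8/225
  (W=2, X=2, Z=1, Y=1, U=0) weight 1/135
  (W=2, X=2, Z=1, Y=1, U=1) weight 1/135
  (W=2, X=2, Z=1, Y=2, U=0) weight 4/135
  (W=2, X=2, Z=1, Y=2, U=1) weight 4/135
  (W=3, X=2, Z=0, Y=0, U=0) weight 4/675
  (W=3, X=2, Z=0, Y=0, U=1) weight 2/225
  … 4 more
Group by Z:
  weight(Z=0) = 1/30
  weight(Z=1) = 2/15
Total weight = 1/30 + 2/15 = 1/6
P(Z=0 | obs) = 1/30 / 1/6 = 1/5
P(Z=1 | obs) = 2/15 / 1/6 = 4/5

P(Z = 1 | obs) = 4/5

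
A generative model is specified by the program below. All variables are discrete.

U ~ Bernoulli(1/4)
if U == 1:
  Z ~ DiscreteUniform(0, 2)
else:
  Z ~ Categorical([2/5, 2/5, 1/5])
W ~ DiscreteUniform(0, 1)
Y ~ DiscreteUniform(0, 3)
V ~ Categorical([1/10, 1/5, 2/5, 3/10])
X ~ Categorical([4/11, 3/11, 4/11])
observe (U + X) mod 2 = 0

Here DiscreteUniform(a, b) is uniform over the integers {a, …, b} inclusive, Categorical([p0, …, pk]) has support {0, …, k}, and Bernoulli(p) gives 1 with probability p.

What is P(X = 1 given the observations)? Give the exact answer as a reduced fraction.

P(X = 1 | obs) = 1/9

Enumerate traces; 288 have nonzero weight after conditioning:
  (U=0, Z=0, W=0, Y=0, V=0, X=0) weight 3/2200
  (U=0, Z=0, W=0, Y=0, V=0, X=2) weight 3/2200
  (U=0, Z=0, W=0, Y=0, V=1, X=0) weight 3/1100
  (U=0, Z=0, W=0, Y=0, V=1, X=2) weight 3/1100
  (U=0, Z=0, W=0, Y=0, V=2, X=0) weight 3/550
  (U=0, Z=0, W=0, Y=0, V=2, X=2) weight 3/550
  (U=0, Z=0, W=0, Y=0, V=3, X=0) weight 9/2200
  (U=0, Z=0, W=0, Y=0, V=3, X=2) weight 9/2200
  (U=1, Z=0, W=0, Y=0, V=0, X=1) weight 1/3520
  … 279 more
Group by X:
  weight(X=0) = 3/11
  weight(X=1) = 3/44
  weight(X=2) = 3/11
Total weight = 3/11 + 3/44 + 3/11 = 27/44
P(X=0 | obs) = 3/11 / 27/44 = 4/9
P(X=1 | obs) = 3/44 / 27/44 = 1/9
P(X=2 | obs) = 3/11 / 27/44 = 4/9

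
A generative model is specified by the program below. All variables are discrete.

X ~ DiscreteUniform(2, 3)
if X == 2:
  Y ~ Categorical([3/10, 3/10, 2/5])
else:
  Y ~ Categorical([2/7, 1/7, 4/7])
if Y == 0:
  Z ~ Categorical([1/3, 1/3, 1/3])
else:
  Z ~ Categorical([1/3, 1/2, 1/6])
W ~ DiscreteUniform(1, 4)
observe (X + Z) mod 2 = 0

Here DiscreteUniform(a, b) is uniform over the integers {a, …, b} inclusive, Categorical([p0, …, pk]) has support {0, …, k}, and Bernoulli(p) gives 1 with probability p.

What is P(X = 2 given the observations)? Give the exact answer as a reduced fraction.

P(X = 2 | obs) = 231/421

Enumerate traces; 36 have nonzero weight after conditioning:
  (X=2, Y=0, Z=0, W=1) weight 1/80
  (X=2, Y=0, Z=0, W=2) weight 1/80
  (X=2, Y=0, Z=0, W=3) weight 1/80
  (X=2, Y=0, Z=0, W=4) weight 1/80
  (X=2, Y=0, Z=2, W=1) weight 1/80
  (X=2, Y=0, Z=2, W=2) weight 1/80
  (X=2, Y=0, Z=2, W=3) weight 1/80
  (X=2, Y=0, Z=2, W=4) weight 1/80
  (X=3, Y=0, Z=1, W=1) weight 1/84
  … 27 more
Group by X:
  weight(X=2) = 11/40
  weight(X=3) = 19/84
Total weight = 11/40 + 19/84 = 421/840
P(X=2 | obs) = 11/40 / 421/840 = 231/421
P(X=3 | obs) = 19/84 / 421/840 = 190/421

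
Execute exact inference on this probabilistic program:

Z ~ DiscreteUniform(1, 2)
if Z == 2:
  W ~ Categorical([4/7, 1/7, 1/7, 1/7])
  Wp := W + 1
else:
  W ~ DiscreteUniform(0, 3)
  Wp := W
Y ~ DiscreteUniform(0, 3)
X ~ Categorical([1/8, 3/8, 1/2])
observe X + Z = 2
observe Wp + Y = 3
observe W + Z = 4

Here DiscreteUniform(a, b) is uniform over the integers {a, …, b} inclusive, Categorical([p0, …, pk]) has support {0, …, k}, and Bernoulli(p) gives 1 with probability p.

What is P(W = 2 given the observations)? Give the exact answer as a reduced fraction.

P(W = 2 | obs) = 4/25

Enumerate traces; 2 have nonzero weight after conditioning:
  (Z=1, W=3, Y=0, X=1) weight 3/256
  (Z=2, W=2, Y=0, X=0) weight 1/448
Group by W:
  weight(W=2) = 1/448
  weight(W=3) = 3/256
Total weight = 1/448 + 3/256 = 25/1792
P(W=2 | obs) = 1/448 / 25/1792 = 4/25
P(W=3 | obs) = 3/256 / 25/1792 = 21/25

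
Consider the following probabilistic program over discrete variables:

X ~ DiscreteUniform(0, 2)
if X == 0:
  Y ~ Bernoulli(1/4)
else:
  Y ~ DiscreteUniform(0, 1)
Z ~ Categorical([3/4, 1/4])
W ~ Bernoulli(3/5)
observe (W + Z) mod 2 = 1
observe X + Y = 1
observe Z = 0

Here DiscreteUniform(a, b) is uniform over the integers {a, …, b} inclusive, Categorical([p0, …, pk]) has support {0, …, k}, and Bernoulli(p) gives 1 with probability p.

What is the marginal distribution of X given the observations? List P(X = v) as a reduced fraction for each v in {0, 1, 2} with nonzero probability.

Enumerate traces; 2 have nonzero weight after conditioning:
  (X=0, Y=1, Z=0, W=1) weight 3/80
  (X=1, Y=0, Z=0, W=1) weight 3/40
Group by X:
  weight(X=0) = 3/80
  weight(X=1) = 3/40
Total weight = 3/80 + 3/40 = 9/80
P(X=0 | obs) = 3/80 / 9/80 = 1/3
P(X=1 | obs) = 3/40 / 9/80 = 2/3

P(X=0) = 1/3, P(X=1) = 2/3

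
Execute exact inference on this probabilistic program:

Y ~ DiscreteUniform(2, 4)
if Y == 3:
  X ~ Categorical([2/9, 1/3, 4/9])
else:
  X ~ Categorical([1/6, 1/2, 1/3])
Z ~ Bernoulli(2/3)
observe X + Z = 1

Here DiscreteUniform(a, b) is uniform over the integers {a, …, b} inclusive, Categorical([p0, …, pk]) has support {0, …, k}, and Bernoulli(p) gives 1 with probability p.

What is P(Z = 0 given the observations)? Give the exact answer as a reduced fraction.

Enumerate traces; 6 have nonzero weight after conditioning:
  (Y=2, X=0, Z=1) weight 1/27
  (Y=2, X=1, Z=0) weight 1/18
  (Y=3, X=0, Z=1) weight 4/81
  (Y=3, X=1, Z=0) weight 1/27
  (Y=4, X=0, Z=1) weight 1/27
  (Y=4, X=1, Z=0) weight 1/18
Group by Z:
  weight(Z=0) = 4/27
  weight(Z=1) = 10/81
Total weight = 4/27 + 10/81 = 22/81
P(Z=0 | obs) = 4/27 / 22/81 = 6/11
P(Z=1 | obs) = 10/81 / 22/81 = 5/11

P(Z = 0 | obs) = 6/11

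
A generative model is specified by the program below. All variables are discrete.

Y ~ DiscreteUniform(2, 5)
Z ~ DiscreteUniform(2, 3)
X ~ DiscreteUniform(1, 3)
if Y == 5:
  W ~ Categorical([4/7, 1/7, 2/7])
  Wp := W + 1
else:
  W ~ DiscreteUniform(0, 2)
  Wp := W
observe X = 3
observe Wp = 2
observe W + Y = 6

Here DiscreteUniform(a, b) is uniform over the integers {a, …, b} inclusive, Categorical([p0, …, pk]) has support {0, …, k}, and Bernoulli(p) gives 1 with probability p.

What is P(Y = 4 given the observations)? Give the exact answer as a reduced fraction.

P(Y = 4 | obs) = 7/10

Enumerate traces; 4 have nonzero weight after conditioning:
  (Y=4, Z=2, X=3, W=2) weight 1/72
  (Y=4, Z=3, X=3, W=2) weight 1/72
  (Y=5, Z=2, X=3, W=1) weight 1/168
  (Y=5, Z=3, X=3, W=1) weight 1/168
Group by Y:
  weight(Y=4) = 1/36
  weight(Y=5) = 1/84
Total weight = 1/36 + 1/84 = 5/126
P(Y=4 | obs) = 1/36 / 5/126 = 7/10
P(Y=5 | obs) = 1/84 / 5/126 = 3/10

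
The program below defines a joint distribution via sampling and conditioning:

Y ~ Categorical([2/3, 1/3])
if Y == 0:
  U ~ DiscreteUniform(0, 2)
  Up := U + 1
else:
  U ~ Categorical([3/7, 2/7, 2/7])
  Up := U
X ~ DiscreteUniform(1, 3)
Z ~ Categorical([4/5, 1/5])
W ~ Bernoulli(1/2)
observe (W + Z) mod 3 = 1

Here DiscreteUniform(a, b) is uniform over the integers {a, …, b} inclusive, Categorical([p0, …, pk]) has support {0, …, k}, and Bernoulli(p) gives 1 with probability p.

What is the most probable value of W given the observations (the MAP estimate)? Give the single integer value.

Enumerate traces; 36 have nonzero weight after conditioning:
  (Y=0, U=0, X=1, Z=0, W=1) weight 4/135
  (Y=0, U=0, X=1, Z=1, W=0) weight 1/135
  (Y=0, U=0, X=2, Z=0, W=1) weight 4/135
  (Y=0, U=0, X=2, Z=1, W=0) weight 1/135
  (Y=0, U=0, X=3, Z=0, W=1) weight 4/135
  (Y=0, U=0, X=3, Z=1, W=0) weight 1/135
  (Y=0, U=1, X=1, Z=0, W=1) weight 4/135
  (Y=0, U=1, X=1, Z=1, W=0) weight 1/135
  … 28 more
Group by W:
  weight(W=0) = 1/10
  weight(W=1) = 2/5
Total weight = 1/10 + 2/5 = 1/2
P(W=0 | obs) = 1/10 / 1/2 = 1/5
P(W=1 | obs) = 2/5 / 1/2 = 4/5
argmax = 1

argmax_v P(W = v | obs) = 1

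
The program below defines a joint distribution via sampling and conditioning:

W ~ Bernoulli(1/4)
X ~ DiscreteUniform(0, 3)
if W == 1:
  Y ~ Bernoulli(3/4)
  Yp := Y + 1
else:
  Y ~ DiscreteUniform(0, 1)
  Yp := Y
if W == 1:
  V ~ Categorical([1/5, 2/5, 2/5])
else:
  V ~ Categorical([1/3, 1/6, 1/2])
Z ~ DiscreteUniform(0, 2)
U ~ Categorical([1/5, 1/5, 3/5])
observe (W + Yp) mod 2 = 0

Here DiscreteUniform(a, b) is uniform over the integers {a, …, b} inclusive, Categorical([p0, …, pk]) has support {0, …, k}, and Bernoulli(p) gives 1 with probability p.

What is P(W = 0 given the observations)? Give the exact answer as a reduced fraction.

Enumerate traces; 216 have nonzero weight after conditioning:
  (W=0, X=0, Y=0, V=0, Z=0, U=0) weight 1/480
  (W=0, X=0, Y=0, V=0, Z=0, U=1) weight 1/480
  (W=0, X=0, Y=0, V=0, Z=0, U=2) weight 1/160
  (W=0, X=0, Y=0, V=0, Z=1, U=0) weight 1/480
  (W=0, X=0, Y=0, V=0, Z=1, U=1) weight 1/480
  (W=0, X=0, Y=0, V=0, Z=1, U=2) weight 1/160
  (W=0, X=0, Y=0, V=0, Z=2, U=0) weight 1/480
  (W=0, X=0, Y=0, V=0, Z=2, U=1) weight 1/480
  (W=1, X=0, Y=0, V=0, Z=0, U=0) weight 1/4800
  … 207 more
Group by W:
  weight(W=0) = 3/8
  weight(W=1) = 1/16
Total weight = 3/8 + 1/16 = 7/16
P(W=0 | obs) = 3/8 / 7/16 = 6/7
P(W=1 | obs) = 1/16 / 7/16 = 1/7

P(W = 0 | obs) = 6/7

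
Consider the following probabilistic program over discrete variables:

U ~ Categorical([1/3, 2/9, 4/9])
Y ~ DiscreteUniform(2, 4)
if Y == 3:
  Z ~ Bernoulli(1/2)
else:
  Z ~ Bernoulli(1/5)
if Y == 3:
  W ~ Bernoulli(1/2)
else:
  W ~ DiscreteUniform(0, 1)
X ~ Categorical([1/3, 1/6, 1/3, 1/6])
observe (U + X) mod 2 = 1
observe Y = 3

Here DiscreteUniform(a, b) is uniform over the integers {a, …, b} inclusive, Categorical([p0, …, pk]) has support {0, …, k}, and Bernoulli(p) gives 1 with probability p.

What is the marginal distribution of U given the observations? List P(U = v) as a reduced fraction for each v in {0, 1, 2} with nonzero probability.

P(U=0) = 3/11, P(U=1) = 4/11, P(U=2) = 4/11

Enumerate traces; 24 have nonzero weight after conditioning:
  (U=0, Y=3, Z=0, W=0, X=1) weight 1/216
  (U=0, Y=3, Z=0, W=0, X=3) weight 1/216
  (U=0, Y=3, Z=0, W=1, X=1) weight 1/216
  (U=0, Y=3, Z=0, W=1, X=3) weight 1/216
  (U=0, Y=3, Z=1, W=0, X=1) weight 1/216
  (U=0, Y=3, Z=1, W=0, X=3) weight 1/216
  (U=0, Y=3, Z=1, W=1, X=1) weight 1/216
  (U=0, Y=3, Z=1, W=1, X=3) weight 1/216
  (U=1, Y=3, Z=0, W=0, X=0) weight 1/162
  (U=2, Y=3, Z=0, W=0, X=1) weight 1/162
  … 14 more
Group by U:
  weight(U=0) = 1/27
  weight(U=1) = 4/81
  weight(U=2) = 4/81
Total weight = 1/27 + 4/81 + 4/81 = 11/81
P(U=0 | obs) = 1/27 / 11/81 = 3/11
P(U=1 | obs) = 4/81 / 11/81 = 4/11
P(U=2 | obs) = 4/81 / 11/81 = 4/11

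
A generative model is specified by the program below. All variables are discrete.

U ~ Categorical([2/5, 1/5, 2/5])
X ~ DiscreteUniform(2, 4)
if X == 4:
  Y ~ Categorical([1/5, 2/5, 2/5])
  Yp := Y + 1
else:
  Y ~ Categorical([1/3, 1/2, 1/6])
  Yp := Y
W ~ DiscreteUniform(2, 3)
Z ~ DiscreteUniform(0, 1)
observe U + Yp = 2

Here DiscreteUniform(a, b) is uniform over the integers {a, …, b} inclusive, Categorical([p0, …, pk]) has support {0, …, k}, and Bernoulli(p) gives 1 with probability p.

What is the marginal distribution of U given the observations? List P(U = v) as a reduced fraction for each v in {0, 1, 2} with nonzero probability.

P(U=0) = 11/30, P(U=1) = 3/10, P(U=2) = 1/3

Enumerate traces; 32 have nonzero weight after conditioning:
  (U=0, X=2, Y=2, W=2, Z=0) weight 1/180
  (U=0, X=2, Y=2, W=2, Z=1) weight 1/180
  (U=0, X=2, Y=2, W=3, Z=0) weight 1/180
  (U=0, X=2, Y=2, W=3, Z=1) weight 1/180
  (U=0, X=3, Y=2, W=2, Z=0) weight 1/180
  (U=0, X=3, Y=2, W=2, Z=1) weight 1/180
  (U=0, X=3, Y=2, W=3, Z=0) weight 1/180
  (U=0, X=3, Y=2, W=3, Z=1) weight 1/180
  (U=1, X=2, Y=1, W=2, Z=0) weight 1/120
  (U=2, X=2, Y=0, W=2, Z=0) weight 1/90
  … 22 more
Group by U:
  weight(U=0) = 22/225
  weight(U=1) = 2/25
  weight(U=2) = 4/45
Total weight = 22/225 + 2/25 + 4/45 = 4/15
P(U=0 | obs) = 22/225 / 4/15 = 11/30
P(U=1 | obs) = 2/25 / 4/15 = 3/10
P(U=2 | obs) = 4/45 / 4/15 = 1/3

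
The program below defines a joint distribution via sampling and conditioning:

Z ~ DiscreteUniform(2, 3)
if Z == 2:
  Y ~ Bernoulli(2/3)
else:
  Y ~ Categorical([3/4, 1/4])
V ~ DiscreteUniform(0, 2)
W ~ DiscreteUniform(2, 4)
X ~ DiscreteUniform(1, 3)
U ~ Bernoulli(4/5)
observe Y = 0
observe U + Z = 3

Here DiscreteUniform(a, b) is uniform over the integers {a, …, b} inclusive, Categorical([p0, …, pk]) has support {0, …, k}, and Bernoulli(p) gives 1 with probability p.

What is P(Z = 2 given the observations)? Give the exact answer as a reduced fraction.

Enumerate traces; 54 have nonzero weight after conditioning:
  (Z=2, Y=0, V=0, W=2, X=1, U=1) weight 2/405
  (Z=2, Y=0, V=0, W=2, X=2, U=1) weight 2/405
  (Z=2, Y=0, V=0, W=2, X=3, U=1) weight 2/405
  (Z=2, Y=0, V=0, W=3, X=1, U=1) weight 2/405
  (Z=2, Y=0, V=0, W=3, X=2, U=1) weight 2/405
  (Z=2, Y=0, V=0, W=3, X=3, U=1) weight 2/405
  (Z=2, Y=0, V=0, W=4, X=1, U=1) weight 2/405
  (Z=2, Y=0, V=0, W=4, X=2, U=1) weight 2/405
  (Z=3, Y=0, V=0, W=2, X=1, U=0) weight 1/360
  … 45 more
Group by Z:
  weight(Z=2) = 2/15
  weight(Z=3) = 3/40
Total weight = 2/15 + 3/40 = 5/24
P(Z=2 | obs) = 2/15 / 5/24 = 16/25
P(Z=3 | obs) = 3/40 / 5/24 = 9/25

P(Z = 2 | obs) = 16/25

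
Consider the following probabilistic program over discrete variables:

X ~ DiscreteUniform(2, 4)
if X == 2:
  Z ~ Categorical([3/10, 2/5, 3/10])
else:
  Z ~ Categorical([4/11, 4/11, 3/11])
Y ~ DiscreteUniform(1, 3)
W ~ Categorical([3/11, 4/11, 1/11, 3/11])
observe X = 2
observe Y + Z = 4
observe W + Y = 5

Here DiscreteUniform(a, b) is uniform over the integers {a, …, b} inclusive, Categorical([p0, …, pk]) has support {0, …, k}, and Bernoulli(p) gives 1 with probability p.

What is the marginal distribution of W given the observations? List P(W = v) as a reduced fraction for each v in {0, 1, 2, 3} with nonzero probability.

P(W=2) = 4/13, P(W=3) = 9/13

Enumerate traces; 2 have nonzero weight after conditioning:
  (X=2, Z=1, Y=3, W=2) weight 2/495
  (X=2, Z=2, Y=2, W=3) weight 1/110
Group by W:
  weight(W=2) = 2/495
  weight(W=3) = 1/110
Total weight = 2/495 + 1/110 = 13/990
P(W=2 | obs) = 2/495 / 13/990 = 4/13
P(W=3 | obs) = 1/110 / 13/990 = 9/13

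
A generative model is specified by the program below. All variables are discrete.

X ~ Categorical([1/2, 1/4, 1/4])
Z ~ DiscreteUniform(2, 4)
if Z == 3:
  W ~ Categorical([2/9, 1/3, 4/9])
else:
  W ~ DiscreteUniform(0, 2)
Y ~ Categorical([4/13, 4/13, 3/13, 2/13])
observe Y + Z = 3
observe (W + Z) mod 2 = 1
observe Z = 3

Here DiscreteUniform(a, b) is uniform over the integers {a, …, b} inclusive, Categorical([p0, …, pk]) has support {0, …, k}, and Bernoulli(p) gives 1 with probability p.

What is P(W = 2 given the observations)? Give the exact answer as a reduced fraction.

P(W = 2 | obs) = 2/3

Enumerate traces; 6 have nonzero weight after conditioning:
  (X=0, Z=3, W=0, Y=0) weight 4/351
  (X=0, Z=3, W=2, Y=0) weight 8/351
  (X=1, Z=3, W=0, Y=0) weight 2/351
  (X=1, Z=3, W=2, Y=0) weight 4/351
  (X=2, Z=3, W=0, Y=0) weight 2/351
  (X=2, Z=3, W=2, Y=0) weight 4/351
Group by W:
  weight(W=0) = 8/351
  weight(W=2) = 16/351
Total weight = 8/351 + 16/351 = 8/117
P(W=0 | obs) = 8/351 / 8/117 = 1/3
P(W=2 | obs) = 16/351 / 8/117 = 2/3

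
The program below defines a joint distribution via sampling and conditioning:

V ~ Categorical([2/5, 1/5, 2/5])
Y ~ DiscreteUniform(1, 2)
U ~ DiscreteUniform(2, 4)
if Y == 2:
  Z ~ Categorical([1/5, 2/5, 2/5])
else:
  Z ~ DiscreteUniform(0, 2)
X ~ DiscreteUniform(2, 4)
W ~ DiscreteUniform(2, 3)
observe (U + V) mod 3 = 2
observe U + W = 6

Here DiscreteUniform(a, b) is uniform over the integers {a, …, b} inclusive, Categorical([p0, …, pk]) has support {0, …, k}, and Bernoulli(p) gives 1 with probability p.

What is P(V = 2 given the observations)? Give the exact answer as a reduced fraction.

Enumerate traces; 36 have nonzero weight after conditioning:
  (V=1, Y=1, U=4, Z=0, X=2, W=2) weight 1/540
  (V=1, Y=1, U=4, Z=0, X=3, W=2) weight 1/540
  (V=1, Y=1, U=4, Z=0, X=4, W=2) weight 1/540
  (V=1, Y=1, U=4, Z=1, X=2, W=2) weight 1/540
  (V=1, Y=1, U=4, Z=1, X=3, W=2) weight 1/540
  (V=1, Y=1, U=4, Z=1, X=4, W=2) weight 1/540
  (V=1, Y=1, U=4, Z=2, X=2, W=2) weight 1/540
  (V=1, Y=1, U=4, Z=2, X=3, W=2) weight 1/540
  (V=2, Y=1, U=3, Z=0, X=2, W=3) weight 1/270
  … 27 more
Group by V:
  weight(V=1) = 1/30
  weight(V=2) = 1/15
Total weight = 1/30 + 1/15 = 1/10
P(V=1 | obs) = 1/30 / 1/10 = 1/3
P(V=2 | obs) = 1/15 / 1/10 = 2/3

P(V = 2 | obs) = 2/3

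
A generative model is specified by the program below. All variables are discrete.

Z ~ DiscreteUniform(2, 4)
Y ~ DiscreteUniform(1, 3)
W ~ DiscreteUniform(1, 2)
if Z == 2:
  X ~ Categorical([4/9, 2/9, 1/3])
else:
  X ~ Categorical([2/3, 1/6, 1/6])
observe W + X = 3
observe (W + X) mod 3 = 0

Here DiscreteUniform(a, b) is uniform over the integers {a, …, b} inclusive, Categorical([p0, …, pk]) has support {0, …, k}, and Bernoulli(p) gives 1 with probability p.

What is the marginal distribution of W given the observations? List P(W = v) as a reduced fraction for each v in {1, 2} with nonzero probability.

Enumerate traces; 18 have nonzero weight after conditioning:
  (Z=2, Y=1, W=1, X=2) weight 1/54
  (Z=2, Y=1, W=2, X=1) weight 1/81
  (Z=2, Y=2, W=1, X=2) weight 1/54
  (Z=2, Y=2, W=2, X=1) weight 1/81
  (Z=2, Y=3, W=1, X=2) weight 1/54
  (Z=2, Y=3, W=2, X=1) weight 1/81
  (Z=3, Y=1, W=1, X=2) weight 1/108
  (Z=3, Y=1, W=2, X=1) weight 1/108
  … 10 more
Group by W:
  weight(W=1) = 1/9
  weight(W=2) = 5/54
Total weight = 1/9 + 5/54 = 11/54
P(W=1 | obs) = 1/9 / 11/54 = 6/11
P(W=2 | obs) = 5/54 / 11/54 = 5/11

P(W=1) = 6/11, P(W=2) = 5/11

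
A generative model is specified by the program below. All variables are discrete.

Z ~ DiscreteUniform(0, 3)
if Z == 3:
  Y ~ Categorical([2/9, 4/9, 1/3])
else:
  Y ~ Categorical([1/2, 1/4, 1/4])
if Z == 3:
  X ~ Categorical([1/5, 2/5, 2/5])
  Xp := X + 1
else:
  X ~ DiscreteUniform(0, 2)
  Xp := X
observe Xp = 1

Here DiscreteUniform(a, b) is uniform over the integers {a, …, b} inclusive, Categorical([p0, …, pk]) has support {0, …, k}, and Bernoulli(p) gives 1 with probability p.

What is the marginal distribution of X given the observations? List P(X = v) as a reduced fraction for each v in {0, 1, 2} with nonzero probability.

P(X=0) = 1/6, P(X=1) = 5/6

Enumerate traces; 12 have nonzero weight after conditioning:
  (Z=0, Y=0, X=1) weight 1/24
  (Z=0, Y=1, X=1) weight 1/48
  (Z=0, Y=2, X=1) weight 1/48
  (Z=1, Y=0, X=1) weight 1/24
  (Z=1, Y=1, X=1) weight 1/48
  (Z=1, Y=2, X=1) weight 1/48
  (Z=2, Y=0, X=1) weight 1/24
  (Z=2, Y=1, X=1) weight 1/48
  (Z=3, Y=0, X=0) weight 1/90
  … 3 more
Group by X:
  weight(X=0) = 1/20
  weight(X=1) = 1/4
Total weight = 1/20 + 1/4 = 3/10
P(X=0 | obs) = 1/20 / 3/10 = 1/6
P(X=1 | obs) = 1/4 / 3/10 = 5/6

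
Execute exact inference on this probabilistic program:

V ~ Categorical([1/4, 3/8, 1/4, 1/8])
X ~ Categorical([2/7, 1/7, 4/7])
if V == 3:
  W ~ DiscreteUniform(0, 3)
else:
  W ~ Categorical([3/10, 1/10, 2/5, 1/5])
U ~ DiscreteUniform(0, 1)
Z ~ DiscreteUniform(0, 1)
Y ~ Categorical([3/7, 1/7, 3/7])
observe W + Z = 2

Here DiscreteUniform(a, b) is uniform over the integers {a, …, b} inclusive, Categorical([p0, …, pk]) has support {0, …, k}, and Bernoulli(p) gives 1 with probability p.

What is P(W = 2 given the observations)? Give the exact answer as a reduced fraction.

P(W = 2 | obs) = 61/80

Enumerate traces; 144 have nonzero weight after conditioning:
  (V=0, X=0, W=1, U=0, Z=1, Y=0) weight 3/3920
  (V=0, X=0, W=1, U=0, Z=1, Y=1) weight 1/3920
  (V=0, X=0, W=1, U=0, Z=1, Y=2) weight 3/3920
  (V=0, X=0, W=1, U=1, Z=1, Y=0) weight 3/3920
  (V=0, X=0, W=1, U=1, Z=1, Y=1) weight 1/3920
  (V=0, X=0, W=1, U=1, Z=1, Y=2) weight 3/3920
  (V=0, X=0, W=2, U=0, Z=0, Y=0) weight 3/980
  (V=0, X=0, W=2, U=0, Z=0, Y=1) weight 1/980
  … 136 more
Group by W:
  weight(W=1) = 19/320
  weight(W=2) = 61/320
Total weight = 19/320 + 61/320 = 1/4
P(W=1 | obs) = 19/320 / 1/4 = 19/80
P(W=2 | obs) = 61/320 / 1/4 = 61/80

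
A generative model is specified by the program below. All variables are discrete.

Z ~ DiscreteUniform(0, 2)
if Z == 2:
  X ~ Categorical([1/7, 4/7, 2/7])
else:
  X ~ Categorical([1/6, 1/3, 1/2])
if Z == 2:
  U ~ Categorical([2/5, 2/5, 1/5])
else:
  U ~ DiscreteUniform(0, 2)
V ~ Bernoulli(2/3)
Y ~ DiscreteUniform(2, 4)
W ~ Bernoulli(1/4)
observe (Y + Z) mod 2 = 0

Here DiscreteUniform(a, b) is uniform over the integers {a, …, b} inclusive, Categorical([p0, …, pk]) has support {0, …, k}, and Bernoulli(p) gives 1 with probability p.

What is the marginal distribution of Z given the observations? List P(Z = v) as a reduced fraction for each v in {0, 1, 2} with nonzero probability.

P(Z=0) = 2/5, P(Z=1) = 1/5, P(Z=2) = 2/5

Enumerate traces; 180 have nonzero weight after conditioning:
  (Z=0, X=0, U=0, V=0, Y=2, W=0) weight 1/648
  (Z=0, X=0, U=0, V=0, Y=2, W=1) weight 1/1944
  (Z=0, X=0, U=0, V=0, Y=4, W=0) weight 1/648
  (Z=0, X=0, U=0, V=0, Y=4, W=1) weight 1/1944
  (Z=0, X=0, U=0, V=1, Y=2, W=0) weight 1/324
  (Z=0, X=0, U=0, V=1, Y=2, W=1) weight 1/972
  (Z=0, X=0, U=0, V=1, Y=4, W=0) weight 1/324
  (Z=0, X=0, U=0, V=1, Y=4, W=1) weight 1/972
  (Z=1, X=0, U=0, V=0, Y=3, W=0) weight 1/648
  (Z=2, X=0, U=0, V=0, Y=2, W=0) weight 1/630
  … 170 more
Group by Z:
  weight(Z=0) = 2/9
  weight(Z=1) = 1/9
  weight(Z=2) = 2/9
Total weight = 2/9 + 1/9 + 2/9 = 5/9
P(Z=0 | obs) = 2/9 / 5/9 = 2/5
P(Z=1 | obs) = 1/9 / 5/9 = 1/5
P(Z=2 | obs) = 2/9 / 5/9 = 2/5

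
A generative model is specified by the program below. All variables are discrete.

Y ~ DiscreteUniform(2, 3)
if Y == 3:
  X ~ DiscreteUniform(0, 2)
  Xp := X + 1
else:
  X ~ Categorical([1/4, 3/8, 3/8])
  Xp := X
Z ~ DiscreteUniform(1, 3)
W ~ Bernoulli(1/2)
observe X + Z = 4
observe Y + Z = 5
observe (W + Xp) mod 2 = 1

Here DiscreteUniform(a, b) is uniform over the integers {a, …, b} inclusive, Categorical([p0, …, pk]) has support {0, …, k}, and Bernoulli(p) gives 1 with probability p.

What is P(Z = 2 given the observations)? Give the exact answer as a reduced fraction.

Enumerate traces; 2 have nonzero weight after conditioning:
  (Y=2, X=1, Z=3, W=0) weight 1/32
  (Y=3, X=2, Z=2, W=0) weight 1/36
Group by Z:
  weight(Z=2) = 1/36
  weight(Z=3) = 1/32
Total weight = 1/36 + 1/32 = 17/288
P(Z=2 | obs) = 1/36 / 17/288 = 8/17
P(Z=3 | obs) = 1/32 / 17/288 = 9/17

P(Z = 2 | obs) = 8/17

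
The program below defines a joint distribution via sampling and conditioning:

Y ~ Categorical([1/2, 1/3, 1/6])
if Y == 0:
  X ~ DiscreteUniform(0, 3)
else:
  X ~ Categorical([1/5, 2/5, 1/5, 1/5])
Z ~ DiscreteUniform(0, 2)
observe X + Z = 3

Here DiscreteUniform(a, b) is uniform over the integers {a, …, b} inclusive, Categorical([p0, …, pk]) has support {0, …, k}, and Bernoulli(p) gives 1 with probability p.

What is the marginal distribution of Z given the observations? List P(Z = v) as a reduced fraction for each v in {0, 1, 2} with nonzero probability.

Enumerate traces; 9 have nonzero weight after conditioning:
  (Y=0, X=1, Z=2) weight 1/24
  (Y=0, X=2, Z=1) weight 1/24
  (Y=0, X=3, Z=0) weight 1/24
  (Y=1, X=1, Z=2) weight 2/45
  (Y=1, X=2, Z=1) weight 1/45
  (Y=1, X=3, Z=0) weight 1/45
  (Y=2, X=1, Z=2) weight 1/45
  (Y=2, X=2, Z=1) weight 1/90
  … 1 more
Group by Z:
  weight(Z=0) = 3/40
  weight(Z=1) = 3/40
  weight(Z=2) = 13/120
Total weight = 3/40 + 3/40 + 13/120 = 31/120
P(Z=0 | obs) = 3/40 / 31/120 = 9/31
P(Z=1 | obs) = 3/40 / 31/120 = 9/31
P(Z=2 | obs) = 13/120 / 31/120 = 13/31

P(Z=0) = 9/31, P(Z=1) = 9/31, P(Z=2) = 13/31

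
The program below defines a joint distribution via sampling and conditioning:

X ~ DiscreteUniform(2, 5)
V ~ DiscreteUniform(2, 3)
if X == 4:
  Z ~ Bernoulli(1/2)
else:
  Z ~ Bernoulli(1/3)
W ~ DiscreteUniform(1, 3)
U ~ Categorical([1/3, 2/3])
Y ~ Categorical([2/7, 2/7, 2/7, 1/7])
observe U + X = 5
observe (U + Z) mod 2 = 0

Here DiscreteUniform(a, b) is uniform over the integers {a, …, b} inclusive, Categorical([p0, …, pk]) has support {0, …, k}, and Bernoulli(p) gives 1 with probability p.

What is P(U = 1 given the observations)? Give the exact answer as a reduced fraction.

Enumerate traces; 48 have nonzero weight after conditioning:
  (X=4, V=2, Z=1, W=1, U=1, Y=0) weight 1/252
  (X=4, V=2, Z=1, W=1, U=1, Y=1) weight 1/252
  (X=4, V=2, Z=1, W=1, U=1, Y=2) weight 1/252
  (X=4, V=2, Z=1, W=1, U=1, Y=3) weight 1/504
  (X=4, V=2, Z=1, W=2, U=1, Y=0) weight 1/252
  (X=4, V=2, Z=1, W=2, U=1, Y=1) weight 1/252
  (X=4, V=2, Z=1, W=2, U=1, Y=2) weight 1/252
  (X=4, V=2, Z=1, W=2, U=1, Y=3) weight 1/504
  (X=5, V=2, Z=0, W=1, U=0, Y=0) weight 1/378
  … 39 more
Group by U:
  weight(U=0) = 1/18
  weight(U=1) = 1/12
Total weight = 1/18 + 1/12 = 5/36
P(U=0 | obs) = 1/18 / 5/36 = 2/5
P(U=1 | obs) = 1/12 / 5/36 = 3/5

P(U = 1 | obs) = 3/5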